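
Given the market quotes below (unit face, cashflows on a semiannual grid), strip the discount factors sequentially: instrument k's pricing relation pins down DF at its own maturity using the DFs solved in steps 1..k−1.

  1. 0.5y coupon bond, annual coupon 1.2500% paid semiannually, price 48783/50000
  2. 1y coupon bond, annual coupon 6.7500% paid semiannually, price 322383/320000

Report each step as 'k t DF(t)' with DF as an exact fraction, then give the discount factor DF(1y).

step 1 [0.5y] bond c/2=1/160: DF=(48783/50000 − 1/160·(0))/(1+1/160) = 606/625 ≈ 0.969600
step 2 [1y] bond c/2=27/800: DF=(322383/320000 − 27/800·(0.969600))/(1+27/800) = 9429/10000 ≈ 0.942900

1 1/2 606/625
2 1 9429/10000
DF(1y) = 9429/10000 ≈ 0.942900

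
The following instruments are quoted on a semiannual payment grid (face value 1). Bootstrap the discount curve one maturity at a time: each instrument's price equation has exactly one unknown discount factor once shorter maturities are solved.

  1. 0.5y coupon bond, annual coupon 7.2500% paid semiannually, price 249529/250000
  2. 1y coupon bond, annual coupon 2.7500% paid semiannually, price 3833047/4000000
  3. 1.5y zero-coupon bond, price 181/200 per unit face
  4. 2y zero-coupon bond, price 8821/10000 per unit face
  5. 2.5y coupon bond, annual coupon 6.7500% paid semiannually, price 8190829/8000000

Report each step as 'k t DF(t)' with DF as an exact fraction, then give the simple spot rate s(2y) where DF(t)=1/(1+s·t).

step 1 [0.5y] bond c/2=29/800: DF=(249529/250000 − 29/800·(0))/(1+29/800) = 602/625 ≈ 0.963200
step 2 [1y] bond c/2=11/800: DF=(3833047/4000000 − 11/800·(0.963200))/(1+11/800) = 4661/5000 ≈ 0.932200
step 3 [1.5y] zero: DF = P = 181/200 ≈ 0.905000
step 4 [2y] zero: DF = P = 8821/10000 ≈ 0.882100
step 5 [2.5y] bond c/2=27/800: DF=(8190829/8000000 − 27/800·(0.963200+0.932200+0.905000+0.882100))/(1+27/800) = 4351/5000 ≈ 0.870200

1 1/2 602/625
2 1 4661/5000
3 3/2 181/200
4 2 8821/10000
5 5/2 4351/5000
s(2y) = (1/(8821/10000) − 1)/(2) = 1179/17642 ≈ 6.6829%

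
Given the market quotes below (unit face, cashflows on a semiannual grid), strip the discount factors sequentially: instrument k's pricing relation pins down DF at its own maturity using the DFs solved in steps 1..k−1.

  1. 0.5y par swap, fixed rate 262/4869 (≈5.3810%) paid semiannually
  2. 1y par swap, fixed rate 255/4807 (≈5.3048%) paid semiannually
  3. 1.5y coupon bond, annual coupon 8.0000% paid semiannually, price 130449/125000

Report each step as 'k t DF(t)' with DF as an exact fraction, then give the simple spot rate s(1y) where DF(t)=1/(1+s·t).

step 1 [0.5y] swap r/2=131/4869: DF=(1 − 131/4869·(0))/(1+131/4869) = 4869/5000 ≈ 0.973800
step 2 [1y] swap r/2=255/9614: DF=(1 − 255/9614·(0.973800))/(1+255/9614) = 949/1000 ≈ 0.949000
step 3 [1.5y] bond c/2=1/25: DF=(130449/125000 − 1/25·(0.973800+0.949000))/(1+1/25) = 1859/2000 ≈ 0.929500

1 1/2 4869/5000
2 1 949/1000
3 3/2 1859/2000
s(1y) = (1/(949/1000) − 1)/(1) = 51/949 ≈ 5.3741%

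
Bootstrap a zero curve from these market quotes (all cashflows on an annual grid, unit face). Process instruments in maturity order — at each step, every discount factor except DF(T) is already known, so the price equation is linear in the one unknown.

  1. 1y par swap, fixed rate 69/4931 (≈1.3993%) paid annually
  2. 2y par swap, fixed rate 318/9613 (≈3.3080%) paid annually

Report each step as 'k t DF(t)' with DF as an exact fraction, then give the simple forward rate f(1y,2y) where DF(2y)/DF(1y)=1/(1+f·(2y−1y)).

1 1 4931/5000
2 2 2341/2500
f(1y,2y) = ((4931/5000)/(2341/2500) − 1)/(1) = 249/4682 ≈ 5.3182%

step 1 [1y] swap r/1=69/4931: DF=(1 − 69/4931·(0))/(1+69/4931) = 4931/5000 ≈ 0.986200
step 2 [2y] swap r/1=318/9613: DF=(1 − 318/9613·(0.986200))/(1+318/9613) = 2341/2500 ≈ 0.936400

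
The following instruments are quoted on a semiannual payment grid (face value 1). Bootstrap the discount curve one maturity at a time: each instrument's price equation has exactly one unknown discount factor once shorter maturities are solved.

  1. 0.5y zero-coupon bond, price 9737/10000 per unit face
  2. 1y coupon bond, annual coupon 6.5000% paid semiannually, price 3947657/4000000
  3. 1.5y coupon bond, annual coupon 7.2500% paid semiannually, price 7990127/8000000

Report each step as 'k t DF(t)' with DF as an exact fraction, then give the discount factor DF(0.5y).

1 1/2 9737/10000
2 1 2313/2500
3 3/2 4487/5000
DF(0.5y) = 9737/10000 ≈ 0.973700

step 1 [0.5y] zero: DF = P = 9737/10000 ≈ 0.973700
step 2 [1y] bond c/2=13/400: DF=(3947657/4000000 − 13/400·(0.973700))/(1+13/400) = 2313/2500 ≈ 0.925200
step 3 [1.5y] bond c/2=29/800: DF=(7990127/8000000 − 29/800·(0.973700+0.925200))/(1+29/800) = 4487/5000 ≈ 0.897400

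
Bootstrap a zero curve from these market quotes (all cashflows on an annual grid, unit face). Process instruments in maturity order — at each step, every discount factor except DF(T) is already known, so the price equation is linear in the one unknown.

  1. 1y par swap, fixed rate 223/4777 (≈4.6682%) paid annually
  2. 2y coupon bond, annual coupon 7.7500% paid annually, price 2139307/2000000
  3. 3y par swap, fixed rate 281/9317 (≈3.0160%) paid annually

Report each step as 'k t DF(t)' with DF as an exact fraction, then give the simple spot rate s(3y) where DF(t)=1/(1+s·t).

1 1 4777/5000
2 2 231/250
3 3 9157/10000
s(3y) = (1/(9157/10000) − 1)/(3) = 281/9157 ≈ 3.0687%

step 1 [1y] swap r/1=223/4777: DF=(1 − 223/4777·(0))/(1+223/4777) = 4777/5000 ≈ 0.955400
step 2 [2y] bond c/1=31/400: DF=(2139307/2000000 − 31/400·(0.955400))/(1+31/400) = 231/250 ≈ 0.924000
step 3 [3y] swap r/1=281/9317: DF=(1 − 281/9317·(0.955400+0.924000))/(1+281/9317) = 9157/10000 ≈ 0.915700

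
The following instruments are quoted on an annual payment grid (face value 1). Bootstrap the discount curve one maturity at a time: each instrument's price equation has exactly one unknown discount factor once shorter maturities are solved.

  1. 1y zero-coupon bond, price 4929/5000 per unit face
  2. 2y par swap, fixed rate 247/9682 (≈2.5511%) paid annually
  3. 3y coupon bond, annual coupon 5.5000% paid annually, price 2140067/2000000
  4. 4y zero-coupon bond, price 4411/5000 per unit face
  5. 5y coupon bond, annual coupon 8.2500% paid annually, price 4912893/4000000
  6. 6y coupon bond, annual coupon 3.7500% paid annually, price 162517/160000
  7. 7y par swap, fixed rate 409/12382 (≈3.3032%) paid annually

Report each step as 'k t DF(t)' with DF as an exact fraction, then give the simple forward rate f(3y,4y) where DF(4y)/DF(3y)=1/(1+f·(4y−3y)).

step 1 [1y] zero: DF = P = 4929/5000 ≈ 0.985800
step 2 [2y] swap r/1=247/9682: DF=(1 − 247/9682·(0.985800))/(1+247/9682) = 4753/5000 ≈ 0.950600
step 3 [3y] bond c/1=11/200: DF=(2140067/2000000 − 11/200·(0.985800+0.950600))/(1+11/200) = 9133/10000 ≈ 0.913300
step 4 [4y] zero: DF = P = 4411/5000 ≈ 0.882200
step 5 [5y] bond c/1=33/400: DF=(4912893/4000000 − 33/400·(0.985800+0.950600+0.913300+0.882200))/(1+33/400) = 4251/5000 ≈ 0.850200
step 6 [6y] bond c/1=3/80: DF=(162517/160000 − 3/80·(0.985800+0.950600+0.913300+0.882200+0.850200))/(1+3/80) = 4067/5000 ≈ 0.813400
step 7 [7y] swap r/1=409/12382: DF=(1 − 409/12382·(0.985800+0.950600+0.913300+0.882200+0.850200+0.813400))/(1+409/12382) = 1591/2000 ≈ 0.795500

1 1 4929/5000
2 2 4753/5000
3 3 9133/10000
4 4 4411/5000
5 5 4251/5000
6 6 4067/5000
7 7 1591/2000
f(3y,4y) = ((9133/10000)/(4411/5000) − 1)/(1) = 311/8822 ≈ 3.5253%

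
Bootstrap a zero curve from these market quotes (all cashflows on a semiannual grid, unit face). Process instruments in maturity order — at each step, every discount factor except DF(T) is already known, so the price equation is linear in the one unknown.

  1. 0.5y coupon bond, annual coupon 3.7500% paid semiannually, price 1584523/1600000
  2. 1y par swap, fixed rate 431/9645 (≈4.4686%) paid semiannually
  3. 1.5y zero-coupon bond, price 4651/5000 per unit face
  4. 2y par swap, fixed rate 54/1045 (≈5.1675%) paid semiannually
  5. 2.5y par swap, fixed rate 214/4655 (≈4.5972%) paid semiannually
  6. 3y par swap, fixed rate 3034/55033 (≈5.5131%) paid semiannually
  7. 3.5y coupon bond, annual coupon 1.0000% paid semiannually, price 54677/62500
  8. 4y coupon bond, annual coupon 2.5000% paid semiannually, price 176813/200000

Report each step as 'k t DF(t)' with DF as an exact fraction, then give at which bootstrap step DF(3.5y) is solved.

1 1/2 9721/10000
2 1 9569/10000
3 3/2 4651/5000
4 2 2257/2500
5 5/2 893/1000
6 3 8483/10000
7 7/2 8431/10000
8 4 1987/2500
DF(3.5y) is solved at step 7

step 1 [0.5y] bond c/2=3/160: DF=(1584523/1600000 − 3/160·(0))/(1+3/160) = 9721/10000 ≈ 0.972100
step 2 [1y] swap r/2=431/19290: DF=(1 − 431/19290·(0.972100))/(1+431/19290) = 9569/10000 ≈ 0.956900
step 3 [1.5y] zero: DF = P = 4651/5000 ≈ 0.930200
step 4 [2y] swap r/2=27/1045: DF=(1 − 27/1045·(0.972100+0.956900+0.930200))/(1+27/1045) = 2257/2500 ≈ 0.902800
step 5 [2.5y] swap r/2=107/4655: DF=(1 − 107/4655·(0.972100+0.956900+0.930200+0.902800))/(1+107/4655) = 893/1000 ≈ 0.893000
step 6 [3y] swap r/2=1517/55033: DF=(1 − 1517/55033·(0.972100+0.956900+0.930200+0.902800+0.893000))/(1+1517/55033) = 8483/10000 ≈ 0.848300
step 7 [3.5y] bond c/2=1/200: DF=(54677/62500 − 1/200·(0.972100+0.956900+0.930200+0.902800+0.893000+0.848300))/(1+1/200) = 8431/10000 ≈ 0.843100
step 8 [4y] bond c/2=1/80: DF=(176813/200000 − 1/80·(0.972100+0.956900+0.930200+0.902800+0.893000+0.848300+0.843100))/(1+1/80) = 1987/2500 ≈ 0.794800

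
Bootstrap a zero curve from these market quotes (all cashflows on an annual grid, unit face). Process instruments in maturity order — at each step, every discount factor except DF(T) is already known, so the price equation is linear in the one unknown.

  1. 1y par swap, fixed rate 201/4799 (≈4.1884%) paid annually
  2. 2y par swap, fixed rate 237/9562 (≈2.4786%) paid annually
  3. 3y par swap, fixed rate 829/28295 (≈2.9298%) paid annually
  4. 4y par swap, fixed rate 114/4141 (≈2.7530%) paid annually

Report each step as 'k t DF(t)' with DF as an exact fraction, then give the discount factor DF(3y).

1 1 4799/5000
2 2 4763/5000
3 3 9171/10000
4 4 4487/5000
DF(3y) = 9171/10000 ≈ 0.917100

step 1 [1y] swap r/1=201/4799: DF=(1 − 201/4799·(0))/(1+201/4799) = 4799/5000 ≈ 0.959800
step 2 [2y] swap r/1=237/9562: DF=(1 − 237/9562·(0.959800))/(1+237/9562) = 4763/5000 ≈ 0.952600
step 3 [3y] swap r/1=829/28295: DF=(1 − 829/28295·(0.959800+0.952600))/(1+829/28295) = 9171/10000 ≈ 0.917100
step 4 [4y] swap r/1=114/4141: DF=(1 − 114/4141·(0.959800+0.952600+0.917100))/(1+114/4141) = 4487/5000 ≈ 0.897400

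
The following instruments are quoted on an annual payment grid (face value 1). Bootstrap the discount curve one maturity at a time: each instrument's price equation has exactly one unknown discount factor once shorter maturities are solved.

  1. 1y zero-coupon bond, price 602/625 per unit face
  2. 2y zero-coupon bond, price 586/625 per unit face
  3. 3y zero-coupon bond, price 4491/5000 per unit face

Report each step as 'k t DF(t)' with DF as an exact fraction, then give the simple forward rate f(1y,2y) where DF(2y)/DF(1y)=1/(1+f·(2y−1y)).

step 1 [1y] zero: DF = P = 602/625 ≈ 0.963200
step 2 [2y] zero: DF = P = 586/625 ≈ 0.937600
step 3 [3y] zero: DF = P = 4491/5000 ≈ 0.898200

1 1 602/625
2 2 586/625
3 3 4491/5000
f(1y,2y) = ((602/625)/(586/625) − 1)/(1) = 8/293 ≈ 2.7304%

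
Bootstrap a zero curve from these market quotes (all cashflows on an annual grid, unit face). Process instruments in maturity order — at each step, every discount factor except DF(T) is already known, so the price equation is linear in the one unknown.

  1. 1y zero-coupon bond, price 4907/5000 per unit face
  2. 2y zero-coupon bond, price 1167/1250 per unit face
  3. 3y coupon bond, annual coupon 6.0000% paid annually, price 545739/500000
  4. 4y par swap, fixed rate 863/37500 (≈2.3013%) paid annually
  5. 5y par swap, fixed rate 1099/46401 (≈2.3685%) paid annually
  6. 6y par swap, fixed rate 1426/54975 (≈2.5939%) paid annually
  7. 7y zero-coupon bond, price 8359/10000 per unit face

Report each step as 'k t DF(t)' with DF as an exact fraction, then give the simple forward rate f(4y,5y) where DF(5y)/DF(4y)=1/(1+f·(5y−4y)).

step 1 [1y] zero: DF = P = 4907/5000 ≈ 0.981400
step 2 [2y] zero: DF = P = 1167/1250 ≈ 0.933600
step 3 [3y] bond c/1=3/50: DF=(545739/500000 − 3/50·(0.981400+0.933600))/(1+3/50) = 9213/10000 ≈ 0.921300
step 4 [4y] swap r/1=863/37500: DF=(1 − 863/37500·(0.981400+0.933600+0.921300))/(1+863/37500) = 9137/10000 ≈ 0.913700
step 5 [5y] swap r/1=1099/46401: DF=(1 − 1099/46401·(0.981400+0.933600+0.921300+0.913700))/(1+1099/46401) = 8901/10000 ≈ 0.890100
step 6 [6y] swap r/1=1426/54975: DF=(1 − 1426/54975·(0.981400+0.933600+0.921300+0.913700+0.890100))/(1+1426/54975) = 4287/5000 ≈ 0.857400
step 7 [7y] zero: DF = P = 8359/10000 ≈ 0.835900

1 1 4907/5000
2 2 1167/1250
3 3 9213/10000
4 4 9137/10000
5 5 8901/10000
6 6 4287/5000
7 7 8359/10000
f(4y,5y) = ((9137/10000)/(8901/10000) − 1)/(1) = 236/8901 ≈ 2.6514%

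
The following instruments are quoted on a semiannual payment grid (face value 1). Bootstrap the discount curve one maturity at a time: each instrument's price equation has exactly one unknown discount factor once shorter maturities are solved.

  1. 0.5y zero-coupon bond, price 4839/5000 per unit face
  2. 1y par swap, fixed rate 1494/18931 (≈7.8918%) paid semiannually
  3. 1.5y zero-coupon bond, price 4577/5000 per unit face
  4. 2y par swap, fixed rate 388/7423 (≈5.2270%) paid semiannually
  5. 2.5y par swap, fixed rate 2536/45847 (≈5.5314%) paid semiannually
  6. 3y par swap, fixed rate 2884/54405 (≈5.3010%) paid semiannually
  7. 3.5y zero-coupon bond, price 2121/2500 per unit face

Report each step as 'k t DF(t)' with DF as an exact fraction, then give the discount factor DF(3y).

step 1 [0.5y] zero: DF = P = 4839/5000 ≈ 0.967800
step 2 [1y] swap r/2=747/18931: DF=(1 − 747/18931·(0.967800))/(1+747/18931) = 9253/10000 ≈ 0.925300
step 3 [1.5y] zero: DF = P = 4577/5000 ≈ 0.915400
step 4 [2y] swap r/2=194/7423: DF=(1 − 194/7423·(0.967800+0.925300+0.915400))/(1+194/7423) = 903/1000 ≈ 0.903000
step 5 [2.5y] swap r/2=1268/45847: DF=(1 − 1268/45847·(0.967800+0.925300+0.915400+0.903000))/(1+1268/45847) = 2183/2500 ≈ 0.873200
step 6 [3y] swap r/2=1442/54405: DF=(1 − 1442/54405·(0.967800+0.925300+0.915400+0.903000+0.873200))/(1+1442/54405) = 4279/5000 ≈ 0.855800
step 7 [3.5y] zero: DF = P = 2121/2500 ≈ 0.848400

1 1/2 4839/5000
2 1 9253/10000
3 3/2 4577/5000
4 2 903/1000
5 5/2 2183/2500
6 3 4279/5000
7 7/2 2121/2500
DF(3y) = 4279/5000 ≈ 0.855800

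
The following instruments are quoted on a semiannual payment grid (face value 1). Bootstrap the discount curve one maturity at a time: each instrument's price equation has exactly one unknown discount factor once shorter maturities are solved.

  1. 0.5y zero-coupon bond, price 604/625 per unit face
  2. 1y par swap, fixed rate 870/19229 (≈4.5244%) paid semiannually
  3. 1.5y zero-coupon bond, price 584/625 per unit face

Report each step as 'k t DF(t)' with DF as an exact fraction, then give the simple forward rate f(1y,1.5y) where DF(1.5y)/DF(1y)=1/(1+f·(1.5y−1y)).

1 1/2 604/625
2 1 1913/2000
3 3/2 584/625
f(1y,1.5y) = ((1913/2000)/(584/625) − 1)/(1/2) = 221/4672 ≈ 4.7303%

step 1 [0.5y] zero: DF = P = 604/625 ≈ 0.966400
step 2 [1y] swap r/2=435/19229: DF=(1 − 435/19229·(0.966400))/(1+435/19229) = 1913/2000 ≈ 0.956500
step 3 [1.5y] zero: DF = P = 584/625 ≈ 0.934400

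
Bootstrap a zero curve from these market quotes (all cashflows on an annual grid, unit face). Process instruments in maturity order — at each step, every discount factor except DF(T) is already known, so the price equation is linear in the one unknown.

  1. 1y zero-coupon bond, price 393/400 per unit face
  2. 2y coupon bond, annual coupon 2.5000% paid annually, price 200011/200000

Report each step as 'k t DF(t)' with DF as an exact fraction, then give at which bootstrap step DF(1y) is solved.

1 1 393/400
2 2 9517/10000
DF(1y) is solved at step 1

step 1 [1y] zero: DF = P = 393/400 ≈ 0.982500
step 2 [2y] bond c/1=1/40: DF=(200011/200000 − 1/40·(0.982500))/(1+1/40) = 9517/10000 ≈ 0.951700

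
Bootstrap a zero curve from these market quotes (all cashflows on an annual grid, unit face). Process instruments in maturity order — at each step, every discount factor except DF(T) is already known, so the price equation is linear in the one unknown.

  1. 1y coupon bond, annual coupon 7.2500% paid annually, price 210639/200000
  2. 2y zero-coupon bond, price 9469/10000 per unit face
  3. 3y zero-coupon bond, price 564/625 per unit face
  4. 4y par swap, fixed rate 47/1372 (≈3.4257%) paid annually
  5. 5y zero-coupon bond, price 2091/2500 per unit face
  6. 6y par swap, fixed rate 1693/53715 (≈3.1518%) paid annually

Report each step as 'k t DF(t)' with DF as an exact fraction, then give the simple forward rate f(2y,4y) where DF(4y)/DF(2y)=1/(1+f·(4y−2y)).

step 1 [1y] bond c/1=29/400: DF=(210639/200000 − 29/400·(0))/(1+29/400) = 491/500 ≈ 0.982000
step 2 [2y] zero: DF = P = 9469/10000 ≈ 0.946900
step 3 [3y] zero: DF = P = 564/625 ≈ 0.902400
step 4 [4y] swap r/1=47/1372: DF=(1 − 47/1372·(0.982000+0.946900+0.902400))/(1+47/1372) = 8731/10000 ≈ 0.873100
step 5 [5y] zero: DF = P = 2091/2500 ≈ 0.836400
step 6 [6y] swap r/1=1693/53715: DF=(1 − 1693/53715·(0.982000+0.946900+0.902400+0.873100+0.836400))/(1+1693/53715) = 8307/10000 ≈ 0.830700

1 1 491/500
2 2 9469/10000
3 3 564/625
4 4 8731/10000
5 5 2091/2500
6 6 8307/10000
f(2y,4y) = ((9469/10000)/(8731/10000) − 1)/(2) = 369/8731 ≈ 4.2263%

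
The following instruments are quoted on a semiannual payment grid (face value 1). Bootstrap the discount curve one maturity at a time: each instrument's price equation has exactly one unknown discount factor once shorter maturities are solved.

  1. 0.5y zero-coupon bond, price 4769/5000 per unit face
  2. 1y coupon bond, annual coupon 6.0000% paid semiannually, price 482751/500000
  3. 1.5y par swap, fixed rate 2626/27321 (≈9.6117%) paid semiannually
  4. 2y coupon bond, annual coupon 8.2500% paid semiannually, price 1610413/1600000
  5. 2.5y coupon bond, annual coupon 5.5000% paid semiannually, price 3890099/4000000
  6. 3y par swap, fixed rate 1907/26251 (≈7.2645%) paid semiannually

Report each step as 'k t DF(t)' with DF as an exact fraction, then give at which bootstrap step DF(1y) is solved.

step 1 [0.5y] zero: DF = P = 4769/5000 ≈ 0.953800
step 2 [1y] bond c/2=3/100: DF=(482751/500000 − 3/100·(0.953800))/(1+3/100) = 1137/1250 ≈ 0.909600
step 3 [1.5y] swap r/2=1313/27321: DF=(1 − 1313/27321·(0.953800+0.909600))/(1+1313/27321) = 8687/10000 ≈ 0.868700
step 4 [2y] bond c/2=33/800: DF=(1610413/1600000 − 33/800·(0.953800+0.909600+0.868700))/(1+33/800) = 1073/1250 ≈ 0.858400
step 5 [2.5y] bond c/2=11/400: DF=(3890099/4000000 − 11/400·(0.953800+0.909600+0.868700+0.858400))/(1+11/400) = 1063/1250 ≈ 0.850400
step 6 [3y] swap r/2=1907/52502: DF=(1 − 1907/52502·(0.953800+0.909600+0.868700+0.858400+0.850400))/(1+1907/52502) = 8093/10000 ≈ 0.809300

1 1/2 4769/5000
2 1 1137/1250
3 3/2 8687/10000
4 2 1073/1250
5 5/2 1063/1250
6 3 8093/10000
DF(1y) is solved at step 2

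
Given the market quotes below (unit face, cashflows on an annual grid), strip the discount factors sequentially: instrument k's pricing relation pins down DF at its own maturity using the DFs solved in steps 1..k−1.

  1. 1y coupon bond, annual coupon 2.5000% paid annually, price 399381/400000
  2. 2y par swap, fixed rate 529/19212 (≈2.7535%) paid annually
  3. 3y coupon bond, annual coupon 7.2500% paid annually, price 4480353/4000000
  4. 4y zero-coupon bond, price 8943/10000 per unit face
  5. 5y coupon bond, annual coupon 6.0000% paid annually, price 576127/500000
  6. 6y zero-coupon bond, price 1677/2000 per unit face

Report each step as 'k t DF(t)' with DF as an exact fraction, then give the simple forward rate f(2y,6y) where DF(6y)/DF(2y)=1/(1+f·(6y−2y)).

step 1 [1y] bond c/1=1/40: DF=(399381/400000 − 1/40·(0))/(1+1/40) = 9741/10000 ≈ 0.974100
step 2 [2y] swap r/1=529/19212: DF=(1 − 529/19212·(0.974100))/(1+529/19212) = 9471/10000 ≈ 0.947100
step 3 [3y] bond c/1=29/400: DF=(4480353/4000000 − 29/400·(0.974100+0.947100))/(1+29/400) = 1829/2000 ≈ 0.914500
step 4 [4y] zero: DF = P = 8943/10000 ≈ 0.894300
step 5 [5y] bond c/1=3/50: DF=(576127/500000 − 3/50·(0.974100+0.947100+0.914500+0.894300))/(1+3/50) = 8759/10000 ≈ 0.875900
step 6 [6y] zero: DF = P = 1677/2000 ≈ 0.838500

1 1 9741/10000
2 2 9471/10000
3 3 1829/2000
4 4 8943/10000
5 5 8759/10000
6 6 1677/2000
f(2y,6y) = ((9471/10000)/(1677/2000) − 1)/(4) = 181/5590 ≈ 3.2379%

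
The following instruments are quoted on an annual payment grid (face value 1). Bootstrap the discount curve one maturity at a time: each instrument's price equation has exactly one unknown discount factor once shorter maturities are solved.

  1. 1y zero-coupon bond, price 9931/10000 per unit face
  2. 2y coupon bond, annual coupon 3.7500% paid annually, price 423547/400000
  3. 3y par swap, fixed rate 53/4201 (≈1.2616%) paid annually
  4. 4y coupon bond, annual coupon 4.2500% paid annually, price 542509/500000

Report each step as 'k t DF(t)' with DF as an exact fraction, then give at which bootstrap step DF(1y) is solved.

step 1 [1y] zero: DF = P = 9931/10000 ≈ 0.993100
step 2 [2y] bond c/1=3/80: DF=(423547/400000 − 3/80·(0.993100))/(1+3/80) = 9847/10000 ≈ 0.984700
step 3 [3y] swap r/1=53/4201: DF=(1 − 53/4201·(0.993100+0.984700))/(1+53/4201) = 9629/10000 ≈ 0.962900
step 4 [4y] bond c/1=17/400: DF=(542509/500000 − 17/400·(0.993100+0.984700+0.962900))/(1+17/400) = 9209/10000 ≈ 0.920900

1 1 9931/10000
2 2 9847/10000
3 3 9629/10000
4 4 9209/10000
DF(1y) is solved at step 1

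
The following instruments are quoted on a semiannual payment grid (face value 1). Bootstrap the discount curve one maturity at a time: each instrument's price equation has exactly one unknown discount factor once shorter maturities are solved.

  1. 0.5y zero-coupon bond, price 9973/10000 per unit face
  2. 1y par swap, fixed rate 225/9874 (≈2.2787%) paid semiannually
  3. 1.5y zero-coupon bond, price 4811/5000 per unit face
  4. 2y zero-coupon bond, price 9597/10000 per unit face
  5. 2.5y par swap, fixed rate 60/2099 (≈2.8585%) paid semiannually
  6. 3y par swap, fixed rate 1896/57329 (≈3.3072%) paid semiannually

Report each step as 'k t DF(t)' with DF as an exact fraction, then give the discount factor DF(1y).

step 1 [0.5y] zero: DF = P = 9973/10000 ≈ 0.997300
step 2 [1y] swap r/2=225/19748: DF=(1 − 225/19748·(0.997300))/(1+225/19748) = 391/400 ≈ 0.977500
step 3 [1.5y] zero: DF = P = 4811/5000 ≈ 0.962200
step 4 [2y] zero: DF = P = 9597/10000 ≈ 0.959700
step 5 [2.5y] swap r/2=30/2099: DF=(1 − 30/2099·(0.997300+0.977500+0.962200+0.959700))/(1+30/2099) = 931/1000 ≈ 0.931000
step 6 [3y] swap r/2=948/57329: DF=(1 − 948/57329·(0.997300+0.977500+0.962200+0.959700+0.931000))/(1+948/57329) = 2263/2500 ≈ 0.905200

1 1/2 9973/10000
2 1 391/400
3 3/2 4811/5000
4 2 9597/10000
5 5/2 931/1000
6 3 2263/2500
DF(1y) = 391/400 ≈ 0.977500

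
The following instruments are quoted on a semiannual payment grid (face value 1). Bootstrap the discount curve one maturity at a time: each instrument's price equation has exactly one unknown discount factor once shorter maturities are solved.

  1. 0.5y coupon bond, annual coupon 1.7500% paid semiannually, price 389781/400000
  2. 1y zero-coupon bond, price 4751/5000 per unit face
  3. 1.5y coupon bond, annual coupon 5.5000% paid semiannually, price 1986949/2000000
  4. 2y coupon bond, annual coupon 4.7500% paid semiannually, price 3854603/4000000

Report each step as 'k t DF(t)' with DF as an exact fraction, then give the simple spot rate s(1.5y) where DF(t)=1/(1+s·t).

1 1/2 483/500
2 1 4751/5000
3 3/2 2289/2500
4 2 2189/2500
s(1.5y) = (1/(2289/2500) − 1)/(3/2) = 422/6867 ≈ 6.1453%

step 1 [0.5y] bond c/2=7/800: DF=(389781/400000 − 7/800·(0))/(1+7/800) = 483/500 ≈ 0.966000
step 2 [1y] zero: DF = P = 4751/5000 ≈ 0.950200
step 3 [1.5y] bond c/2=11/400: DF=(1986949/2000000 − 11/400·(0.966000+0.950200))/(1+11/400) = 2289/2500 ≈ 0.915600
step 4 [2y] bond c/2=19/800: DF=(3854603/4000000 − 19/800·(0.966000+0.950200+0.915600))/(1+19/800) = 2189/2500 ≈ 0.875600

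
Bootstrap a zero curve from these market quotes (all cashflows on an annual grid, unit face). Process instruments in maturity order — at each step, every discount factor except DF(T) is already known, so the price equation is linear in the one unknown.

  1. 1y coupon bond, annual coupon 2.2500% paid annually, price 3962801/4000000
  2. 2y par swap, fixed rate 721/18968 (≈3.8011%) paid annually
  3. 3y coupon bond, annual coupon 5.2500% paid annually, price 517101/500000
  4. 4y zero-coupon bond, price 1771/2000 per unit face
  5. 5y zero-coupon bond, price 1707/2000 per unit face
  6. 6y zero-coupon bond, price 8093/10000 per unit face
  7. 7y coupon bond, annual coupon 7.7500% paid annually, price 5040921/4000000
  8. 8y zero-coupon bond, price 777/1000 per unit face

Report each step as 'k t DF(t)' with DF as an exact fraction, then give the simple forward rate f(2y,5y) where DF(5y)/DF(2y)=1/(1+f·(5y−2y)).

step 1 [1y] bond c/1=9/400: DF=(3962801/4000000 − 9/400·(0))/(1+9/400) = 9689/10000 ≈ 0.968900
step 2 [2y] swap r/1=721/18968: DF=(1 − 721/18968·(0.968900))/(1+721/18968) = 9279/10000 ≈ 0.927900
step 3 [3y] bond c/1=21/400: DF=(517101/500000 − 21/400·(0.968900+0.927900))/(1+21/400) = 111/125 ≈ 0.888000
step 4 [4y] zero: DF = P = 1771/2000 ≈ 0.885500
step 5 [5y] zero: DF = P = 1707/2000 ≈ 0.853500
step 6 [6y] zero: DF = P = 8093/10000 ≈ 0.809300
step 7 [7y] bond c/1=31/400: DF=(5040921/4000000 − 31/400·(0.968900+0.927900+0.888000+0.885500+0.853500+0.809300))/(1+31/400) = 393/500 ≈ 0.786000
step 8 [8y] zero: DF = P = 777/1000 ≈ 0.777000

1 1 9689/10000
2 2 9279/10000
3 3 111/125
4 4 1771/2000
5 5 1707/2000
6 6 8093/10000
7 7 393/500
8 8 777/1000
f(2y,5y) = ((9279/10000)/(1707/2000) − 1)/(3) = 248/8535 ≈ 2.9057%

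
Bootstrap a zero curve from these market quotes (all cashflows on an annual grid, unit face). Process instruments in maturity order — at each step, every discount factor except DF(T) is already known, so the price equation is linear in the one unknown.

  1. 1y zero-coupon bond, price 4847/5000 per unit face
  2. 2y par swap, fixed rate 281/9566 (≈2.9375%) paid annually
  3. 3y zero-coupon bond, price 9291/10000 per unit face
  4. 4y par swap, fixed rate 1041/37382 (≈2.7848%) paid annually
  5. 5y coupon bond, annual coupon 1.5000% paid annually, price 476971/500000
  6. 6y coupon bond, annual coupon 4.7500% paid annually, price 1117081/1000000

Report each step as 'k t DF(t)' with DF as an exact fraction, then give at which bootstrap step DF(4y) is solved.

step 1 [1y] zero: DF = P = 4847/5000 ≈ 0.969400
step 2 [2y] swap r/1=281/9566: DF=(1 − 281/9566·(0.969400))/(1+281/9566) = 4719/5000 ≈ 0.943800
step 3 [3y] zero: DF = P = 9291/10000 ≈ 0.929100
step 4 [4y] swap r/1=1041/37382: DF=(1 − 1041/37382·(0.969400+0.943800+0.929100))/(1+1041/37382) = 8959/10000 ≈ 0.895900
step 5 [5y] bond c/1=3/200: DF=(476971/500000 − 3/200·(0.969400+0.943800+0.929100+0.895900))/(1+3/200) = 4423/5000 ≈ 0.884600
step 6 [6y] bond c/1=19/400: DF=(1117081/1000000 − 19/400·(0.969400+0.943800+0.929100+0.895900+0.884600))/(1+19/400) = 1071/1250 ≈ 0.856800

1 1 4847/5000
2 2 4719/5000
3 3 9291/10000
4 4 8959/10000
5 5 4423/5000
6 6 1071/1250
DF(4y) is solved at step 4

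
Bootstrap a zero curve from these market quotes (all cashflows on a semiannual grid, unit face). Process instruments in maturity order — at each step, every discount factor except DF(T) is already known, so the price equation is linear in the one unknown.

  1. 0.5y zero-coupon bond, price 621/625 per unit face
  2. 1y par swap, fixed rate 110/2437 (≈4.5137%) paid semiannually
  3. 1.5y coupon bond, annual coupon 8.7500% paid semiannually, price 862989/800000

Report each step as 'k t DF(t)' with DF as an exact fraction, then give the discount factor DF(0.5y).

1 1/2 621/625
2 1 239/250
3 3/2 4759/5000
DF(0.5y) = 621/625 ≈ 0.993600

step 1 [0.5y] zero: DF = P = 621/625 ≈ 0.993600
step 2 [1y] swap r/2=55/2437: DF=(1 − 55/2437·(0.993600))/(1+55/2437) = 239/250 ≈ 0.956000
step 3 [1.5y] bond c/2=7/160: DF=(862989/800000 − 7/160·(0.993600+0.956000))/(1+7/160) = 4759/5000 ≈ 0.951800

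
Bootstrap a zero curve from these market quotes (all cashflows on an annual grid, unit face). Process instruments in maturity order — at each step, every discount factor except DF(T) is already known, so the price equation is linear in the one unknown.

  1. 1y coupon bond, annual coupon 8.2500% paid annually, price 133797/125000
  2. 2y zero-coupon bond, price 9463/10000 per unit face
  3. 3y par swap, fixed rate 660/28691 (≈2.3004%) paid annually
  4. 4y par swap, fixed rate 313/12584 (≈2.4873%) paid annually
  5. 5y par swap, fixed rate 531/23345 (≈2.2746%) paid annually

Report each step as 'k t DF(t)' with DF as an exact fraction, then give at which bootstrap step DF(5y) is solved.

step 1 [1y] bond c/1=33/400: DF=(133797/125000 − 33/400·(0))/(1+33/400) = 618/625 ≈ 0.988800
step 2 [2y] zero: DF = P = 9463/10000 ≈ 0.946300
step 3 [3y] swap r/1=660/28691: DF=(1 − 660/28691·(0.988800+0.946300))/(1+660/28691) = 467/500 ≈ 0.934000
step 4 [4y] swap r/1=313/12584: DF=(1 − 313/12584·(0.988800+0.946300+0.934000))/(1+313/12584) = 9061/10000 ≈ 0.906100
step 5 [5y] swap r/1=531/23345: DF=(1 − 531/23345·(0.988800+0.946300+0.934000+0.906100))/(1+531/23345) = 4469/5000 ≈ 0.893800

1 1 618/625
2 2 9463/10000
3 3 467/500
4 4 9061/10000
5 5 4469/5000
DF(5y) is solved at step 5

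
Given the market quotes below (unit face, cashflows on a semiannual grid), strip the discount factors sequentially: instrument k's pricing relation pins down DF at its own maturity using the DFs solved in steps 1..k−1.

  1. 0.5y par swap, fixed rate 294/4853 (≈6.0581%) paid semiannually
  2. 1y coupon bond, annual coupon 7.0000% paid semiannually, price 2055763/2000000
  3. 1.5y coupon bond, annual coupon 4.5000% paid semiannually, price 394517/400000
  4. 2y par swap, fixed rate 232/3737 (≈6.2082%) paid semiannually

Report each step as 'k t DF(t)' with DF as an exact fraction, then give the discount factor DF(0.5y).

step 1 [0.5y] swap r/2=147/4853: DF=(1 − 147/4853·(0))/(1+147/4853) = 4853/5000 ≈ 0.970600
step 2 [1y] bond c/2=7/200: DF=(2055763/2000000 − 7/200·(0.970600))/(1+7/200) = 9603/10000 ≈ 0.960300
step 3 [1.5y] bond c/2=9/400: DF=(394517/400000 − 9/400·(0.970600+0.960300))/(1+9/400) = 9221/10000 ≈ 0.922100
step 4 [2y] swap r/2=116/3737: DF=(1 − 116/3737·(0.970600+0.960300+0.922100))/(1+116/3737) = 221/250 ≈ 0.884000

1 1/2 4853/5000
2 1 9603/10000
3 3/2 9221/10000
4 2 221/250
DF(0.5y) = 4853/5000 ≈ 0.970600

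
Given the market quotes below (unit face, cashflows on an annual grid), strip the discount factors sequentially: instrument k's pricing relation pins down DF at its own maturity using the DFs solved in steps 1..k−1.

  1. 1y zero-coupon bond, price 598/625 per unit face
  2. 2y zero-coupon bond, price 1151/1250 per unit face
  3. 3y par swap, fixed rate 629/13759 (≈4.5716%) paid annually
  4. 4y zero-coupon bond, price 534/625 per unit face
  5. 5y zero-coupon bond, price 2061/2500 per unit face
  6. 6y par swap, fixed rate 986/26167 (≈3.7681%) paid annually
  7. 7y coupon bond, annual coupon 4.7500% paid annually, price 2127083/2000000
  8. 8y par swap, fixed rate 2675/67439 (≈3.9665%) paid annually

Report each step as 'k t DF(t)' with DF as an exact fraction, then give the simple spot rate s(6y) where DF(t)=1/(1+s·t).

step 1 [1y] zero: DF = P = 598/625 ≈ 0.956800
step 2 [2y] zero: DF = P = 1151/1250 ≈ 0.920800
step 3 [3y] swap r/1=629/13759: DF=(1 − 629/13759·(0.956800+0.920800))/(1+629/13759) = 4371/5000 ≈ 0.874200
step 4 [4y] zero: DF = P = 534/625 ≈ 0.854400
step 5 [5y] zero: DF = P = 2061/2500 ≈ 0.824400
step 6 [6y] swap r/1=986/26167: DF=(1 − 986/26167·(0.956800+0.920800+0.874200+0.854400+0.824400))/(1+986/26167) = 2007/2500 ≈ 0.802800
step 7 [7y] bond c/1=19/400: DF=(2127083/2000000 − 19/400·(0.956800+0.920800+0.874200+0.854400+0.824400+0.802800))/(1+19/400) = 389/500 ≈ 0.778000
step 8 [8y] swap r/1=2675/67439: DF=(1 − 2675/67439·(0.956800+0.920800+0.874200+0.854400+0.824400+0.802800+0.778000))/(1+2675/67439) = 293/400 ≈ 0.732500

1 1 598/625
2 2 1151/1250
3 3 4371/5000
4 4 534/625
5 5 2061/2500
6 6 2007/2500
7 7 389/500
8 8 293/400
s(6y) = (1/(2007/2500) − 1)/(6) = 493/12042 ≈ 4.0940%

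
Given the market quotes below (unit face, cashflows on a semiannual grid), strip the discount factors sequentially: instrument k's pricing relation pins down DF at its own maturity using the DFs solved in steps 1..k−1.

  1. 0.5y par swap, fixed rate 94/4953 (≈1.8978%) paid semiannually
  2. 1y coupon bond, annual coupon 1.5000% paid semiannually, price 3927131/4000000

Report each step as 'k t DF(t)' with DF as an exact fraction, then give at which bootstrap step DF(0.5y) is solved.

1 1/2 4953/5000
2 1 9671/10000
DF(0.5y) is solved at step 1

step 1 [0.5y] swap r/2=47/4953: DF=(1 − 47/4953·(0))/(1+47/4953) = 4953/5000 ≈ 0.990600
step 2 [1y] bond c/2=3/400: DF=(3927131/4000000 − 3/400·(0.990600))/(1+3/400) = 9671/10000 ≈ 0.967100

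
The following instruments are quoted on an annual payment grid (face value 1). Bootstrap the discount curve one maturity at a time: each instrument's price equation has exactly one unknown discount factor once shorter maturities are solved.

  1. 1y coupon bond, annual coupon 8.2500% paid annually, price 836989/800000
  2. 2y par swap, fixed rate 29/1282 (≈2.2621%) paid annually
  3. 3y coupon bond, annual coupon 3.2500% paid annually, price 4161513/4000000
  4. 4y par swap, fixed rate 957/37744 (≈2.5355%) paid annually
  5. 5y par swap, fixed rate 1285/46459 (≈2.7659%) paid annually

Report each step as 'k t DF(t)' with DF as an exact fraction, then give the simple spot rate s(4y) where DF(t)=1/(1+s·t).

step 1 [1y] bond c/1=33/400: DF=(836989/800000 − 33/400·(0))/(1+33/400) = 1933/2000 ≈ 0.966500
step 2 [2y] swap r/1=29/1282: DF=(1 − 29/1282·(0.966500))/(1+29/1282) = 1913/2000 ≈ 0.956500
step 3 [3y] bond c/1=13/400: DF=(4161513/4000000 − 13/400·(0.966500+0.956500))/(1+13/400) = 9471/10000 ≈ 0.947100
step 4 [4y] swap r/1=957/37744: DF=(1 − 957/37744·(0.966500+0.956500+0.947100))/(1+957/37744) = 9043/10000 ≈ 0.904300
step 5 [5y] swap r/1=1285/46459: DF=(1 − 1285/46459·(0.966500+0.956500+0.947100+0.904300))/(1+1285/46459) = 1743/2000 ≈ 0.871500

1 1 1933/2000
2 2 1913/2000
3 3 9471/10000
4 4 9043/10000
5 5 1743/2000
s(4y) = (1/(9043/10000) − 1)/(4) = 957/36172 ≈ 2.6457%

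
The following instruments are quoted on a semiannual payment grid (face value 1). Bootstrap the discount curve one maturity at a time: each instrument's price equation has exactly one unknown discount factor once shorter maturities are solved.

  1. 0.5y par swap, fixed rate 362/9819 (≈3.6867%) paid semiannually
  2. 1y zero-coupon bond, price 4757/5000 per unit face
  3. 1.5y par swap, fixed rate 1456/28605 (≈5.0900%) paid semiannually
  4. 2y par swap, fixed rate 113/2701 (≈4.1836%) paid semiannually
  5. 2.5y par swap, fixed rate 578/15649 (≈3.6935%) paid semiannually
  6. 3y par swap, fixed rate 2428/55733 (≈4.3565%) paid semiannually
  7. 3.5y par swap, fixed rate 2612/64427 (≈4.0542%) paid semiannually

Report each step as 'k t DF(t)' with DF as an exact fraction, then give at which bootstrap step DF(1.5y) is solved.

step 1 [0.5y] swap r/2=181/9819: DF=(1 − 181/9819·(0))/(1+181/9819) = 9819/10000 ≈ 0.981900
step 2 [1y] zero: DF = P = 4757/5000 ≈ 0.951400
step 3 [1.5y] swap r/2=728/28605: DF=(1 − 728/28605·(0.981900+0.951400))/(1+728/28605) = 1159/1250 ≈ 0.927200
step 4 [2y] swap r/2=113/5402: DF=(1 − 113/5402·(0.981900+0.951400+0.927200))/(1+113/5402) = 9209/10000 ≈ 0.920900
step 5 [2.5y] swap r/2=289/15649: DF=(1 − 289/15649·(0.981900+0.951400+0.927200+0.920900))/(1+289/15649) = 9133/10000 ≈ 0.913300
step 6 [3y] swap r/2=1214/55733: DF=(1 − 1214/55733·(0.981900+0.951400+0.927200+0.920900+0.913300))/(1+1214/55733) = 4393/5000 ≈ 0.878600
step 7 [3.5y] swap r/2=1306/64427: DF=(1 − 1306/64427·(0.981900+0.951400+0.927200+0.920900+0.913300+0.878600))/(1+1306/64427) = 4347/5000 ≈ 0.869400

1 1/2 9819/10000
2 1 4757/5000
3 3/2 1159/1250
4 2 9209/10000
5 5/2 9133/10000
6 3 4393/5000
7 7/2 4347/5000
DF(1.5y) is solved at step 3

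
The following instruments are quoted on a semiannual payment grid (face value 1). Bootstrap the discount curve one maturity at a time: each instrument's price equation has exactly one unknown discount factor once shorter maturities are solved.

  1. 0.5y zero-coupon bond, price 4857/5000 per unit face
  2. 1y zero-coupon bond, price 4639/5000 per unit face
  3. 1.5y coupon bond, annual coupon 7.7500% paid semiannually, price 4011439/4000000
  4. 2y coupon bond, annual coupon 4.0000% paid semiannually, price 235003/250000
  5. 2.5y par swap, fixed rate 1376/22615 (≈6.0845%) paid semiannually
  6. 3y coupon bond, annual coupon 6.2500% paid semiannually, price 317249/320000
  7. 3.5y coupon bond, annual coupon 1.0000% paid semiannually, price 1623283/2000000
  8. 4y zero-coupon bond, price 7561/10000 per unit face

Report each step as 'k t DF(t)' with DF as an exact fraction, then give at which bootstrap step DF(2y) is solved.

step 1 [0.5y] zero: DF = P = 4857/5000 ≈ 0.971400
step 2 [1y] zero: DF = P = 4639/5000 ≈ 0.927800
step 3 [1.5y] bond c/2=31/800: DF=(4011439/4000000 − 31/800·(0.971400+0.927800))/(1+31/800) = 4473/5000 ≈ 0.894600
step 4 [2y] bond c/2=1/50: DF=(235003/250000 − 1/50·(0.971400+0.927800+0.894600))/(1+1/50) = 2167/2500 ≈ 0.866800
step 5 [2.5y] swap r/2=688/22615: DF=(1 − 688/22615·(0.971400+0.927800+0.894600+0.866800))/(1+688/22615) = 539/625 ≈ 0.862400
step 6 [3y] bond c/2=1/32: DF=(317249/320000 − 1/32·(0.971400+0.927800+0.894600+0.866800+0.862400))/(1+1/32) = 8243/10000 ≈ 0.824300
step 7 [3.5y] bond c/2=1/200: DF=(1623283/2000000 − 1/200·(0.971400+0.927800+0.894600+0.866800+0.862400+0.824300))/(1+1/200) = 781/1000 ≈ 0.781000
step 8 [4y] zero: DF = P = 7561/10000 ≈ 0.756100

1 1/2 4857/5000
2 1 4639/5000
3 3/2 4473/5000
4 2 2167/2500
5 5/2 539/625
6 3 8243/10000
7 7/2 781/1000
8 4 7561/10000
DF(2y) is solved at step 4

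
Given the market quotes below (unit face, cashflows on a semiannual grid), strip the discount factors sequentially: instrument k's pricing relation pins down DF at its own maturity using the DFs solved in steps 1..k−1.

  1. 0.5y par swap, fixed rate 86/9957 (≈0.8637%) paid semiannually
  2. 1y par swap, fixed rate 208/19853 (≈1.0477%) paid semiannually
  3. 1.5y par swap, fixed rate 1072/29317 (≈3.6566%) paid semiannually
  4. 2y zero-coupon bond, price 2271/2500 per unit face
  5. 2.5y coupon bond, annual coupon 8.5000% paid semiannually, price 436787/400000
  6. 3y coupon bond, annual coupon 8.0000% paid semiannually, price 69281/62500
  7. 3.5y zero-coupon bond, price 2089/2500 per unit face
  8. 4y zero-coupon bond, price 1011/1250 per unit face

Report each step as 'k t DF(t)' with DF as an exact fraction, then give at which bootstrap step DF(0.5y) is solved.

step 1 [0.5y] swap r/2=43/9957: DF=(1 − 43/9957·(0))/(1+43/9957) = 9957/10000 ≈ 0.995700
step 2 [1y] swap r/2=104/19853: DF=(1 − 104/19853·(0.995700))/(1+104/19853) = 1237/1250 ≈ 0.989600
step 3 [1.5y] swap r/2=536/29317: DF=(1 − 536/29317·(0.995700+0.989600))/(1+536/29317) = 1183/1250 ≈ 0.946400
step 4 [2y] zero: DF = P = 2271/2500 ≈ 0.908400
step 5 [2.5y] bond c/2=17/400: DF=(436787/400000 − 17/400·(0.995700+0.989600+0.946400+0.908400))/(1+17/400) = 8909/10000 ≈ 0.890900
step 6 [3y] bond c/2=1/25: DF=(69281/62500 − 1/25·(0.995700+0.989600+0.946400+0.908400+0.890900))/(1+1/25) = 8839/10000 ≈ 0.883900
step 7 [3.5y] zero: DF = P = 2089/2500 ≈ 0.835600
step 8 [4y] zero: DF = P = 1011/1250 ≈ 0.808800

1 1/2 9957/10000
2 1 1237/1250
3 3/2 1183/1250
4 2 2271/2500
5 5/2 8909/10000
6 3 8839/10000
7 7/2 2089/2500
8 4 1011/1250
DF(0.5y) is solved at step 1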